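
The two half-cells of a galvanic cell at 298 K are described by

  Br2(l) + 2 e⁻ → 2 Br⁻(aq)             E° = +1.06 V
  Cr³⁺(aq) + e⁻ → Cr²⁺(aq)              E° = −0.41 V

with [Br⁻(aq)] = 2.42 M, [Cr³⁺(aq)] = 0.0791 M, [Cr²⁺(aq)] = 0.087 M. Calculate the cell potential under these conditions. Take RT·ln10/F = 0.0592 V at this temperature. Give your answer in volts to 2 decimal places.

Br₂/Br⁻ is reduced (cathode, E° = +1.06 V) and Cr³⁺/Cr²⁺ is oxidized (anode).
E°cell = +1.06 − (−0.41) = +1.47 V, with n = 2 electrons transferred.
Balancing gives Br2(l) + 2 Cr²⁺(aq) → 2 Br⁻(aq) + 2 Cr³⁺(aq); hence Q = ([Br⁻(aq)]^2·[Cr³⁺(aq)]^2) / [Cr²⁺(aq)]^2 = 4.84 (log Q = 0.685).
Applying E = E° − (RT ln10/nF)·log Q gives +1.47 − (0.0592/2)(0.685) = +1.45 V.

+1.45 V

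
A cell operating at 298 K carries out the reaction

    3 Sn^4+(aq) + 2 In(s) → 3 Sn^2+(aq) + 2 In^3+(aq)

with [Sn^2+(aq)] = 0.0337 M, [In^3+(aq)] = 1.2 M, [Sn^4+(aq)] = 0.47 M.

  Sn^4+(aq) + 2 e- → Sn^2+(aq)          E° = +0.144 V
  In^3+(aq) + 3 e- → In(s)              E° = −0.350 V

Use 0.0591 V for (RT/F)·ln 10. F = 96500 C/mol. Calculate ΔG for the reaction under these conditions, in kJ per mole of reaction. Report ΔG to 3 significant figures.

−305 kJ/mol

With Sn⁴⁺/Sn²⁺ reduced at the cathode, E°cell = +0.144 − (−0.350) = +0.494 V and n = 6.
The reaction quotient is ([Sn^2+(aq)]^3·[In^3+(aq)]^2) / [Sn^4+(aq)]^3 = 0.000531; by Nernst, E = +0.494 − (0.0591/6)(−3.275) = +0.5263 V.
Finally ΔG = −nFE = −(6)(96500 C/mol)(+0.5263 V) = −305 kJ/mol.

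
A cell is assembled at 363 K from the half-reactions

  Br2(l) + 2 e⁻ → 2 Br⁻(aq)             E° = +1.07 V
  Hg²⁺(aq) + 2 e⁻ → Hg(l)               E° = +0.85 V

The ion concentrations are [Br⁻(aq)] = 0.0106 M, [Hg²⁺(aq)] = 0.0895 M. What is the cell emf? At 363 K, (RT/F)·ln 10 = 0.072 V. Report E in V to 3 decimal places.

Br₂/Br⁻ is reduced (cathode, E° = +1.07 V) and Hg²⁺/Hg is oxidized (anode).
E°cell = E°cat − E°an = +1.07 − (+0.85) = +0.22 V; n = 2.
The balanced reaction is Br2(l) + Hg(l) → 2 Br⁻(aq) + Hg²⁺(aq), so Q = [Br⁻(aq)]^2·[Hg²⁺(aq)] = 1.01×10^−5 and log Q = −4.998.
By the Nernst equation, E = +0.22 − (0.072/2)·(−4.998) = +0.400 V.

+0.400 V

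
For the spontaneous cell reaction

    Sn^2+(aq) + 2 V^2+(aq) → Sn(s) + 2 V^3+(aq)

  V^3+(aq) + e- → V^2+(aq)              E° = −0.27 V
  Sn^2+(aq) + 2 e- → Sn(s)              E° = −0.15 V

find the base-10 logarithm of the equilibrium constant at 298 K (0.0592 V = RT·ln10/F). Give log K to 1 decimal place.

The Sn²⁺/Sn couple is reduced (cathode); E°cell = −0.15 − (−0.27) = +0.12 V with n = 2.
At equilibrium E = 0, so log K = nE°cell / 0.0592 = (2)(+0.12) / 0.0592 = 4.1.

log K = 4.1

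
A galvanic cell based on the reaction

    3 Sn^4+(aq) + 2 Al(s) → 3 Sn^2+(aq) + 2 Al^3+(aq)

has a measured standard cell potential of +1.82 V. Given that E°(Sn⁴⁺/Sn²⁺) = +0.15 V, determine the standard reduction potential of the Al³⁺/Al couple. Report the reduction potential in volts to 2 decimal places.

In the reaction as written the Sn⁴⁺/Sn²⁺ couple is reduced (cathode) and Al³⁺/Al is oxidized (anode), so E°cell = E°(Sn⁴⁺/Sn²⁺) − E°(Al³⁺/Al).
E°(Al³⁺/Al) = E°(cathode) − E°cell = +0.15 − (+1.82) = −1.67 V.

−1.67 V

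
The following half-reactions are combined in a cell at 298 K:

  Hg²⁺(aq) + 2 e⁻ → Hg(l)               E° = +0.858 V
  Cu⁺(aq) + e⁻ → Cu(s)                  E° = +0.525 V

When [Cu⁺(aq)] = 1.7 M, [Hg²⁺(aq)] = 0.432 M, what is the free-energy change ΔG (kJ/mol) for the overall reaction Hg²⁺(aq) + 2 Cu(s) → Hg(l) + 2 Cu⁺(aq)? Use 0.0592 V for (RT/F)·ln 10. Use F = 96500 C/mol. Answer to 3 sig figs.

−59.6 kJ/mol

E°cell = +0.858 − (+0.525) = +0.333 V; the balanced reaction transfers n = 2 electrons.
The reaction quotient is [Cu⁺(aq)]^2 / [Hg²⁺(aq)] = 6.69; by Nernst, E = +0.333 − (0.0592/2)(0.825) = +0.3086 V.
ΔG = −nFE = −(2)(96500)(+0.3086) J/mol = −59.6 kJ/mol.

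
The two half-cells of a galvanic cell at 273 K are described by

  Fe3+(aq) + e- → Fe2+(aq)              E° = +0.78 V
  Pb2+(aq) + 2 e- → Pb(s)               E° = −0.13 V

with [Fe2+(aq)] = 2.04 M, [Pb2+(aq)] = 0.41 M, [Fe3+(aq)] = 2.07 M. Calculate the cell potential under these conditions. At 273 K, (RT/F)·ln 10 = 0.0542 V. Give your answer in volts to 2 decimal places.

+0.92 V

Since E°(Fe³⁺/Fe²⁺) > E°(Pb²⁺/Pb), Fe³⁺/Fe²⁺ serves as the cathode.
The standard potential is +0.78 − (−0.13) = +0.91 V and the balanced reaction transfers n = 2 electrons.
For the overall reaction 2 Fe3+(aq) + Pb(s) → 2 Fe2+(aq) + Pb2+(aq), Q = ([Fe2+(aq)]^2·[Pb2+(aq)]) / [Fe3+(aq)]^2 = 0.398, giving log Q = −0.400.
By the Nernst equation, E = +0.91 − (0.0542/2)·(−0.400) = +0.92 V.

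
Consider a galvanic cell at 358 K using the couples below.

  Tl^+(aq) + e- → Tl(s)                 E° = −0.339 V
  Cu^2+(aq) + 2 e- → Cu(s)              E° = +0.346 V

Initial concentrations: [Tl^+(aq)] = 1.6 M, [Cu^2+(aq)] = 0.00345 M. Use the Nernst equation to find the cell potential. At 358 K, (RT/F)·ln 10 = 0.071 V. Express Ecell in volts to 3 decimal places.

+0.583 V

Since E°(Cu²⁺/Cu) > E°(Tl⁺/Tl), Cu²⁺/Cu serves as the cathode.
The standard potential is +0.346 − (−0.339) = +0.685 V and the balanced reaction transfers n = 2 electrons.
The balanced reaction is Cu^2+(aq) + 2 Tl(s) → Cu(s) + 2 Tl^+(aq), so Q = [Tl^+(aq)]^2 / [Cu^2+(aq)] = 742 and log Q = 2.870.
By the Nernst equation, E = +0.685 − (0.071/2)·(2.870) = +0.583 V.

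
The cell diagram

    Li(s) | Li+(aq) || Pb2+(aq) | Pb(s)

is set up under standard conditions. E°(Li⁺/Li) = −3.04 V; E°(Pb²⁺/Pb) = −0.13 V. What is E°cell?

By convention the left-hand electrode in cell notation is the anode (oxidation) and the right-hand electrode is the cathode (reduction).
E°cell = E°(right) − E°(left) = −0.13 − (−3.04) = +2.91 V.

+2.91 V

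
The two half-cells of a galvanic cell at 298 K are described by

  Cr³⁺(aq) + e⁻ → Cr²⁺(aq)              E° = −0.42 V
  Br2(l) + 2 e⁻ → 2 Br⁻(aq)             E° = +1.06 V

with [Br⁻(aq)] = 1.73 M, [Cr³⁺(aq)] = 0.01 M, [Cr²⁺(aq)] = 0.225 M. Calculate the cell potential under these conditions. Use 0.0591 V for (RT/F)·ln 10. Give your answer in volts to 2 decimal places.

+1.55 V

Br₂/Br⁻ is reduced (cathode, E° = +1.06 V) and Cr³⁺/Cr²⁺ is oxidized (anode).
The standard potential is +1.06 − (−0.42) = +1.48 V and the balanced reaction transfers n = 2 electrons.
Balancing gives Br2(l) + 2 Cr²⁺(aq) → 2 Br⁻(aq) + 2 Cr³⁺(aq); hence Q = ([Br⁻(aq)]^2·[Cr³⁺(aq)]^2) / [Cr²⁺(aq)]^2 = 0.00591 (log Q = −2.228).
Applying E = E° − (RT ln10/nF)·log Q gives +1.48 − (0.0591/2)(−2.228) = +1.55 V.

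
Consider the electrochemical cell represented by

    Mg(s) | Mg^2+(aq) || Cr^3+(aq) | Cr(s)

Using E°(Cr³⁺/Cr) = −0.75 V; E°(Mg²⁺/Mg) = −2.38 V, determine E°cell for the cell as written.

By convention the left-hand electrode in cell notation is the anode (oxidation) and the right-hand electrode is the cathode (reduction).
E°cell = E°(right) − E°(left) = −0.75 − (−2.38) = +1.63 V.

+1.63 V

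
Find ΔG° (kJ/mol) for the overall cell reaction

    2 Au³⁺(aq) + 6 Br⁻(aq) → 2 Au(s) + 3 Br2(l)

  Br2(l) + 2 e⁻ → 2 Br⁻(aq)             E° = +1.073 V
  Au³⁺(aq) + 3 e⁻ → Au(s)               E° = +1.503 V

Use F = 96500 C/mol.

In the reaction as written Au³⁺(aq) is reduced, so the Au³⁺/Au couple is the cathode and Br₂/Br⁻ is the anode.
E°cell = +1.503 − (+1.073) = +0.430 V; balancing electrons gives n = 6.
ΔG° = −nFE°cell = −(6)(96500)(+0.430) J/mol = −249 kJ/mol.

−249 kJ/mol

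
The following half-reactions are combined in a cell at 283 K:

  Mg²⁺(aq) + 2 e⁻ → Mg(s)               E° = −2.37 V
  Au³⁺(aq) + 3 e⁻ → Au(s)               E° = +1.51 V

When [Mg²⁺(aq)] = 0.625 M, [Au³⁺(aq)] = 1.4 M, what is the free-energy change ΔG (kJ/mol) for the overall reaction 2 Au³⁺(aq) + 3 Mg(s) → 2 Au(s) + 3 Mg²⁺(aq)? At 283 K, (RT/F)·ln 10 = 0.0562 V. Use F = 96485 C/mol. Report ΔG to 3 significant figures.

−2250 kJ/mol

E°cell = +1.51 − (−2.37) = +3.88 V; the balanced reaction transfers n = 6 electrons.
Here Q = [Mg²⁺(aq)]^3 / [Au³⁺(aq)]^2 = 0.125 (log Q = −0.905), giving E = +3.88 − (0.0562/6)·(−0.905) = +3.8885 V.
Finally ΔG = −nFE = −(6)(96485 C/mol)(+3.8885 V) = −2250 kJ/mol.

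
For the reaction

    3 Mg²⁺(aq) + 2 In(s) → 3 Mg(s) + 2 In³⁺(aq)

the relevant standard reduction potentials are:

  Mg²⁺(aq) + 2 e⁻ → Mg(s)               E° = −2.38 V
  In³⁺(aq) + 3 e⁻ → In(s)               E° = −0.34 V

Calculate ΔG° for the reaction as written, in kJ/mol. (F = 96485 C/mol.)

In the reaction as written Mg²⁺(aq) is reduced, so the Mg²⁺/Mg couple is the cathode and In³⁺/In is the anode.
E°cell = −2.38 − (−0.34) = −2.04 V; balancing electrons gives n = 6.
ΔG° = −nFE°cell = −(6)(96485)(−2.04) J/mol = +1181 kJ/mol.

+1181 kJ/mol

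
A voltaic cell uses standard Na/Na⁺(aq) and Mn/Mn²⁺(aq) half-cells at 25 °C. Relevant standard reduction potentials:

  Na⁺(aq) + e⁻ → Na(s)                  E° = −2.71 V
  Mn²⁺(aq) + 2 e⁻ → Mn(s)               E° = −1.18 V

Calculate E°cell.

+1.53 V

Of the two couples in this cell, the one with the more positive reduction potential is reduced at the cathode: here that is Mn²⁺/Mn (−1.18 V); Na⁺/Na (−2.71 V) is the anode.
E°cell = E°(cathode) − E°(anode) = −1.18 − (−2.71) = +1.53 V.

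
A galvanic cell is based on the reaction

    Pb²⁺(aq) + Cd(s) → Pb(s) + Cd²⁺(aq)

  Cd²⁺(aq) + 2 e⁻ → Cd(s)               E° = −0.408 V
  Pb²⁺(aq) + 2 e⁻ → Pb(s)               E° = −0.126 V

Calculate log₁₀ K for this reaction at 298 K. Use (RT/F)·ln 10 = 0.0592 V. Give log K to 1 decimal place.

The Pb²⁺/Pb couple is reduced (cathode); E°cell = −0.126 − (−0.408) = +0.282 V with n = 2.
At equilibrium E = 0, so log K = nE°cell / 0.0592 = (2)(+0.282) / 0.0592 = 9.5.

log K = 9.5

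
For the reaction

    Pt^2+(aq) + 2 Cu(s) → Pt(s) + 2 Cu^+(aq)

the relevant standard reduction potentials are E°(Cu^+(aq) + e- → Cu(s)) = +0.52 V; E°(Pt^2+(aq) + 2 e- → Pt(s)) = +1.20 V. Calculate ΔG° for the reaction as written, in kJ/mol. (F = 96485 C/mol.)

In the reaction as written Pt^2+(aq) is reduced, so the Pt²⁺/Pt couple is the cathode and Cu⁺/Cu is the anode.
E°cell = +1.20 − (+0.52) = +0.68 V; balancing electrons gives n = 2.
ΔG° = −nFE°cell = −(2)(96485)(+0.68) J/mol = −131 kJ/mol.

−131 kJ/mol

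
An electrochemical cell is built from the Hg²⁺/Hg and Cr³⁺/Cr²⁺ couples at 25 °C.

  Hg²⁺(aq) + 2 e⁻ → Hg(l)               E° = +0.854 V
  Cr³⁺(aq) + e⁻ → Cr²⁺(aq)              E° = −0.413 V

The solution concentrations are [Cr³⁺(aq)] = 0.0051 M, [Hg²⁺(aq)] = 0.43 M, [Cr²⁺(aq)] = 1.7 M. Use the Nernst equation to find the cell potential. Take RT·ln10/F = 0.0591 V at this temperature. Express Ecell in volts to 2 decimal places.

Hg²⁺/Hg is reduced (cathode, E° = +0.854 V) and Cr³⁺/Cr²⁺ is oxidized (anode).
E°cell = +0.854 − (−0.413) = +1.267 V, with n = 2 electrons transferred.
For the overall reaction Hg²⁺(aq) + 2 Cr²⁺(aq) → Hg(l) + 2 Cr³⁺(aq), Q = [Cr³⁺(aq)]^2 / ([Hg²⁺(aq)]·[Cr²⁺(aq)]^2) = 2.09×10^−5, giving log Q = −4.679.
By the Nernst equation, E = +1.267 − (0.0591/2)·(−4.679) = +1.41 V.

+1.41 V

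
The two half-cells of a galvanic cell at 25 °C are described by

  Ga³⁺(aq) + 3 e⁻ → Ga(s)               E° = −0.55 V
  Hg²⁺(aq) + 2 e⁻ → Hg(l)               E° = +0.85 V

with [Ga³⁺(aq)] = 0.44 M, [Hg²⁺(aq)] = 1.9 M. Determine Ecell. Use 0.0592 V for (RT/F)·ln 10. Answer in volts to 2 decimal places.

+1.42 V

The Hg²⁺/Hg couple has the more positive E°, so it is the cathode; Ga³⁺/Ga is the anode.
E°cell = E°cat − E°an = +0.85 − (−0.55) = +1.40 V; n = 6.
For the overall reaction 3 Hg²⁺(aq) + 2 Ga(s) → 3 Hg(l) + 2 Ga³⁺(aq), Q = [Ga³⁺(aq)]^2 / [Hg²⁺(aq)]^3 = 0.0282, giving log Q = −1.549.
By the Nernst equation, E = +1.40 − (0.0592/6)·(−1.549) = +1.42 V.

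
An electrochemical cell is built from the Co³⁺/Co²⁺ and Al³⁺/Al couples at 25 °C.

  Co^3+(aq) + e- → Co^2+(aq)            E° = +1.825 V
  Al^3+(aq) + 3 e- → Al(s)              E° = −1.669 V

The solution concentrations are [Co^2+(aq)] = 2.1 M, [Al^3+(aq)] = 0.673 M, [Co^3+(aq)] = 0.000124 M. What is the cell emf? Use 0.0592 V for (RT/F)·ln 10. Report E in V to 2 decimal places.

Co³⁺/Co²⁺ is reduced (cathode, E° = +1.825 V) and Al³⁺/Al is oxidized (anode).
The standard potential is +1.825 − (−1.669) = +3.494 V and the balanced reaction transfers n = 3 electrons.
Balancing gives 3 Co^3+(aq) + Al(s) → 3 Co^2+(aq) + Al^3+(aq); hence Q = ([Co^2+(aq)]^3·[Al^3+(aq)]) / [Co^3+(aq)]^3 = 3.27×10^12 (log Q = 12.514).
Applying E = E° − (RT ln10/nF)·log Q gives +3.494 − (0.0592/3)(12.514) = +3.25 V.

+3.25 V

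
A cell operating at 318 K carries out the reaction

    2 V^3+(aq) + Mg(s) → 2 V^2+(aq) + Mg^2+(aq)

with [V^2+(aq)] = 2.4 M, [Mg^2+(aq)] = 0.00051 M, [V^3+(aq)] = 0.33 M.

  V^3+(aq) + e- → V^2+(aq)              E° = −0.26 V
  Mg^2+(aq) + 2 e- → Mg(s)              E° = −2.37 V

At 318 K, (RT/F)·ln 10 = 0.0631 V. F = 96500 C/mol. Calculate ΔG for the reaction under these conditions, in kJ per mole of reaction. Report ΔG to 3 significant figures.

−417 kJ/mol

The standard cell potential is −0.26 − (−2.37) = +2.11 V, with n = 2 electrons in the balanced equation.
The reaction quotient is ([V^2+(aq)]^2·[Mg^2+(aq)]) / [V^3+(aq)]^2 = 0.027; by Nernst, E = +2.11 − (0.0631/2)(−1.569) = +2.1595 V.
Finally ΔG = −nFE = −(2)(96500 C/mol)(+2.1595 V) = −417 kJ/mol.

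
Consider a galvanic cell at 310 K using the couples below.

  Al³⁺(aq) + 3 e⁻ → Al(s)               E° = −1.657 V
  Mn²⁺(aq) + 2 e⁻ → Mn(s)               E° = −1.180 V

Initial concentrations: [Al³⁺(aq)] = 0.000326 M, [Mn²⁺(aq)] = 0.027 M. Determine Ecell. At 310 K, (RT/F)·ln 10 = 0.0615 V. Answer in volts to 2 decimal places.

+0.50 V

Since E°(Mn²⁺/Mn) > E°(Al³⁺/Al), Mn²⁺/Mn serves as the cathode.
E°cell = E°cat − E°an = −1.180 − (−1.657) = +0.477 V; n = 6.
Balancing gives 3 Mn²⁺(aq) + 2 Al(s) → 3 Mn(s) + 2 Al³⁺(aq); hence Q = [Al³⁺(aq)]^2 / [Mn²⁺(aq)]^3 = 0.0054 (log Q = −2.268).
By the Nernst equation, E = +0.477 − (0.0615/6)·(−2.268) = +0.50 V.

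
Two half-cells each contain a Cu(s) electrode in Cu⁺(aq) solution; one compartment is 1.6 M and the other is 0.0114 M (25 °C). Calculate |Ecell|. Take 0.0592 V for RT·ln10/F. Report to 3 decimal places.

0.127 V

For a concentration cell E°cell = 0, since both electrodes use the same couple.
The compartment with the higher Cu⁺(aq) concentration (1.6 M) acts as the cathode; ions are reduced there and produced at the dilute (0.0114 M) anode.
With n = 1, Ecell = −(0.0592/1)·log([dilute]/[conc]) = −(0.0592/1)·log(0.0114/1.6) = +0.127 V.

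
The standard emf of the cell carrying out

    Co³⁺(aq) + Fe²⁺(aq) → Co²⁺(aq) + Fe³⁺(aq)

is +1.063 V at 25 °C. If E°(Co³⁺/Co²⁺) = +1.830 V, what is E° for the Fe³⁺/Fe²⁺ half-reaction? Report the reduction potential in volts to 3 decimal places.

+0.767 V

In the reaction as written the Co³⁺/Co²⁺ couple is reduced (cathode) and Fe³⁺/Fe²⁺ is oxidized (anode), so E°cell = E°(Co³⁺/Co²⁺) − E°(Fe³⁺/Fe²⁺).
E°(Fe³⁺/Fe²⁺) = E°(cathode) − E°cell = +1.830 − (+1.063) = +0.767 V.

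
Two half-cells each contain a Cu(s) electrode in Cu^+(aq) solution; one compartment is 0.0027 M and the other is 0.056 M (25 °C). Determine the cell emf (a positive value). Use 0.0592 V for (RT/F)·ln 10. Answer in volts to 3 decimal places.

For a concentration cell E°cell = 0, since both electrodes use the same couple.
The compartment with the higher Cu^+(aq) concentration (0.056 M) acts as the cathode; ions are reduced there and produced at the dilute (0.0027 M) anode.
With n = 1, Ecell = −(0.0592/1)·log([dilute]/[conc]) = −(0.0592/1)·log(0.0027/0.056) = +0.078 V.

0.078 V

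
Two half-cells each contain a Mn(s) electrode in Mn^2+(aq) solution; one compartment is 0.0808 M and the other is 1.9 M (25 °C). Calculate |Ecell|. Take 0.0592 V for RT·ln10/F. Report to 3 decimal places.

0.041 V

For a concentration cell E°cell = 0, since both electrodes use the same couple.
The compartment with the higher Mn^2+(aq) concentration (1.9 M) acts as the cathode; ions are reduced there and produced at the dilute (0.0808 M) anode.
With n = 2, Ecell = −(0.0592/2)·log([dilute]/[conc]) = −(0.0592/2)·log(0.0808/1.9) = +0.041 V.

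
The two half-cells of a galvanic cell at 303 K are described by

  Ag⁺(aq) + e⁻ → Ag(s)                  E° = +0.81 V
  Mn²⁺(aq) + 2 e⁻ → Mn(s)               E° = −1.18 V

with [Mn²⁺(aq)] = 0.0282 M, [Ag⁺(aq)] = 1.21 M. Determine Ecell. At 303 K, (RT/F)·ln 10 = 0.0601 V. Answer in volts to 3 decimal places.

+2.042 V

Since E°(Ag⁺/Ag) > E°(Mn²⁺/Mn), Ag⁺/Ag serves as the cathode.
E°cell = E°cat − E°an = +0.81 − (−1.18) = +1.99 V; n = 2.
For the overall reaction 2 Ag⁺(aq) + Mn(s) → 2 Ag(s) + Mn²⁺(aq), Q = [Mn²⁺(aq)] / [Ag⁺(aq)]^2 = 0.0193, giving log Q = −1.715.
By the Nernst equation, E = +1.99 − (0.0601/2)·(−1.715) = +2.042 V.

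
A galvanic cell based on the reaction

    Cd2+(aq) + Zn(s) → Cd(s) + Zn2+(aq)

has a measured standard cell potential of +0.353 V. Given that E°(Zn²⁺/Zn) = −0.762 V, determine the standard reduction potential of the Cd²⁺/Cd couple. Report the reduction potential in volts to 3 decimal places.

In the reaction as written the Cd²⁺/Cd couple is reduced (cathode) and Zn²⁺/Zn is oxidized (anode), so E°cell = E°(Cd²⁺/Cd) − E°(Zn²⁺/Zn).
E°(Cd²⁺/Cd) = E°cell + E°(anode) = +0.353 + (−0.762) = −0.409 V.

−0.409 V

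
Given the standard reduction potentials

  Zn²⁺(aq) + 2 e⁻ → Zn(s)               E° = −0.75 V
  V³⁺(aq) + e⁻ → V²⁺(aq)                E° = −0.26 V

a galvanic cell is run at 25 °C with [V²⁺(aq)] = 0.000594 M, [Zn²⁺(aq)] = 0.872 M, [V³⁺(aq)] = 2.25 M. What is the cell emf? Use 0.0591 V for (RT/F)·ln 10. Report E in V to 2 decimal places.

+0.70 V

Since E°(V³⁺/V²⁺) > E°(Zn²⁺/Zn), V³⁺/V²⁺ serves as the cathode.
The standard potential is −0.26 − (−0.75) = +0.49 V and the balanced reaction transfers n = 2 electrons.
Balancing gives 2 V³⁺(aq) + Zn(s) → 2 V²⁺(aq) + Zn²⁺(aq); hence Q = ([V²⁺(aq)]^2·[Zn²⁺(aq)]) / [V³⁺(aq)]^2 = 6.08×10^−8 (log Q = −7.216).
Applying E = E° − (RT ln10/nF)·log Q gives +0.49 − (0.0591/2)(−7.216) = +0.70 V.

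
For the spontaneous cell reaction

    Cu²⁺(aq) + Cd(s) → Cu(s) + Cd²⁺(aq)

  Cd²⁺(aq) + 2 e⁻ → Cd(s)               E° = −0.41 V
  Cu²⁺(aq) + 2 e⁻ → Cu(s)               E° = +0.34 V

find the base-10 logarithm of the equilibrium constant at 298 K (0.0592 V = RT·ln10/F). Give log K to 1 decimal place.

The Cu²⁺/Cu couple is reduced (cathode); E°cell = +0.34 − (−0.41) = +0.75 V with n = 2.
At equilibrium E = 0, so log K = nE°cell / 0.0592 = (2)(+0.75) / 0.0592 = 25.3.

log K = 25.3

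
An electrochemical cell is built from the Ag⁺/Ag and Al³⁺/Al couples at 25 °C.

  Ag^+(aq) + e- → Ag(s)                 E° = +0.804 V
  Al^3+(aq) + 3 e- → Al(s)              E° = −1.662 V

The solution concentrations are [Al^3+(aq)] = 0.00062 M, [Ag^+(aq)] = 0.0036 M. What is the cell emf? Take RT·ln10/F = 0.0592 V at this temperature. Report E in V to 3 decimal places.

Ag⁺/Ag is reduced (cathode, E° = +0.804 V) and Al³⁺/Al is oxidized (anode).
E°cell = +0.804 − (−1.662) = +2.466 V, with n = 3 electrons transferred.
For the overall reaction 3 Ag^+(aq) + Al(s) → 3 Ag(s) + Al^3+(aq), Q = [Al^3+(aq)] / [Ag^+(aq)]^3 = 1.33×10^4, giving log Q = 4.123.
E = E° − (0.0592/n)·log Q = +2.466 − (0.0592/3)(4.123) = +2.385 V.

+2.385 V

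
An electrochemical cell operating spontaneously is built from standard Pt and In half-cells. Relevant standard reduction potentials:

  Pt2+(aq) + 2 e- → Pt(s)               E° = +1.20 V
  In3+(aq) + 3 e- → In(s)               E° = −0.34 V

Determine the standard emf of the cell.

+1.54 V

The Pt²⁺/Pt couple has the higher E°, so Pt ion is reduced (cathode) and In is oxidized (anode).
E°cell = E°(cathode) − E°(anode) = +1.20 − (−0.34) = +1.54 V.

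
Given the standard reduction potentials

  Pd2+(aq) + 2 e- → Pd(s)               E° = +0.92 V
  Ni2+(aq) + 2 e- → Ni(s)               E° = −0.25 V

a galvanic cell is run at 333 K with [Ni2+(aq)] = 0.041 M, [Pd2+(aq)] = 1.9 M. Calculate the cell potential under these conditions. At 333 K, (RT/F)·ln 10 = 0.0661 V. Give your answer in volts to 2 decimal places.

The Pd²⁺/Pd couple has the more positive E°, so it is the cathode; Ni²⁺/Ni is the anode.
E°cell = +0.92 − (−0.25) = +1.17 V, with n = 2 electrons transferred.
For the overall reaction Pd2+(aq) + Ni(s) → Pd(s) + Ni2+(aq), Q = [Ni2+(aq)] / [Pd2+(aq)] = 0.0216, giving log Q = −1.666.
Applying E = E° − (RT ln10/nF)·log Q gives +1.17 − (0.0661/2)(−1.666) = +1.23 V.

+1.23 V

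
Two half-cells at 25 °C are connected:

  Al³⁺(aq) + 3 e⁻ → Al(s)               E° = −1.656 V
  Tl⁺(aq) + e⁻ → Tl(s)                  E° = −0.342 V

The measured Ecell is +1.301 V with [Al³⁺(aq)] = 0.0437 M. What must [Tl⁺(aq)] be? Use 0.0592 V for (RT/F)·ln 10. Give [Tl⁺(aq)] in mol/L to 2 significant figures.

The Tl⁺/Tl couple has the larger reduction potential, so it is the cathode: E°cell = −0.342 − (−1.656) = +1.314 V and n = 3.
Rearranging E = E° − (0.0592/n)·log Q gives log Q = 3(+1.314 − (+1.301))/0.0592 = 0.659.
Balancing electrons gives 3 Tl⁺(aq) + Al(s) → 3 Tl(s) + Al³⁺(aq); thus Q = [Al³⁺(aq)] / [Tl⁺(aq)]^3.
Substituting the known concentrations and solving, log [Tl⁺(aq)] = −0.673 and [Tl⁺(aq)] = 0.21 M.

0.21 M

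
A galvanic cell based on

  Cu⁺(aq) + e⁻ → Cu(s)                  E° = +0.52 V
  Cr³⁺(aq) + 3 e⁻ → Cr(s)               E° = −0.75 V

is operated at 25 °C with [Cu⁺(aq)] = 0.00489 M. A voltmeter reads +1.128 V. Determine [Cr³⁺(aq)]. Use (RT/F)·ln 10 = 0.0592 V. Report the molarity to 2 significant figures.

The Cu⁺/Cu couple has the larger reduction potential, so it is the cathode: E°cell = +0.52 − (−0.75) = +1.27 V and n = 3.
Rearranging E = E° − (0.0592/n)·log Q gives log Q = 3(+1.27 − (+1.128))/0.0592 = 7.196.
Balancing electrons gives 3 Cu⁺(aq) + Cr(s) → 3 Cu(s) + Cr³⁺(aq); thus Q = [Cr³⁺(aq)] / [Cu⁺(aq)]^3.
Substituting the known concentrations and solving, log [Cr³⁺(aq)] = 0.264 and [Cr³⁺(aq)] = 1.8 M.

1.8 M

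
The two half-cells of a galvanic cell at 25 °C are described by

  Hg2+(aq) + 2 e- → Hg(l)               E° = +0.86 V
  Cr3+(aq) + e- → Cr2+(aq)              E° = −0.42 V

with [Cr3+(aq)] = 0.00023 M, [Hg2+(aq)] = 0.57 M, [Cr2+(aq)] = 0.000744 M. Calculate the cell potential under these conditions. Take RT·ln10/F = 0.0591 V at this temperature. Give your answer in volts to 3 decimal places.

+1.303 V

Hg²⁺/Hg is reduced (cathode, E° = +0.86 V) and Cr³⁺/Cr²⁺ is oxidized (anode).
The standard potential is +0.86 − (−0.42) = +1.28 V and the balanced reaction transfers n = 2 electrons.
Balancing gives Hg2+(aq) + 2 Cr2+(aq) → Hg(l) + 2 Cr3+(aq); hence Q = [Cr3+(aq)]^2 / ([Hg2+(aq)]·[Cr2+(aq)]^2) = 0.168 (log Q = −0.776).
E = E° − (0.0591/n)·log Q = +1.28 − (0.0591/2)(−0.776) = +1.303 V.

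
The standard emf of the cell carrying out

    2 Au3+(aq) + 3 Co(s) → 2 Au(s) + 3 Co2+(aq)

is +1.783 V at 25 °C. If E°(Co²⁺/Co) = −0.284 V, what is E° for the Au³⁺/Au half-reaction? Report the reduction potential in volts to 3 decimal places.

+1.499 V

In the reaction as written the Au³⁺/Au couple is reduced (cathode) and Co²⁺/Co is oxidized (anode), so E°cell = E°(Au³⁺/Au) − E°(Co²⁺/Co).
E°(Au³⁺/Au) = E°cell + E°(anode) = +1.783 + (−0.284) = +1.499 V.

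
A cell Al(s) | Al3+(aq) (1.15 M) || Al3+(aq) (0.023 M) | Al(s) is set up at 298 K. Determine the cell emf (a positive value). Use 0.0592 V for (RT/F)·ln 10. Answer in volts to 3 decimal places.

0.034 V

For a concentration cell E°cell = 0, since both electrodes use the same couple.
The compartment with the higher Al3+(aq) concentration (1.15 M) acts as the cathode; ions are reduced there and produced at the dilute (0.023 M) anode.
With n = 3, Ecell = −(0.0592/3)·log([dilute]/[conc]) = −(0.0592/3)·log(0.023/1.15) = +0.034 V.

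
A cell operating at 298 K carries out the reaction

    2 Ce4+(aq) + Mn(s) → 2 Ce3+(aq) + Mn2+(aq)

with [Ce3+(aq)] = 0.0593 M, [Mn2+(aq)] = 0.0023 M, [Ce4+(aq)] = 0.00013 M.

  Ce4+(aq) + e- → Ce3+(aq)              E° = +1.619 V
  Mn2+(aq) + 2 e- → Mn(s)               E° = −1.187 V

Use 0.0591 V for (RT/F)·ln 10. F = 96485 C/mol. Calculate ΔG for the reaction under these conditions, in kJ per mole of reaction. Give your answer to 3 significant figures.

E°cell = +1.619 − (−1.187) = +2.806 V; the balanced reaction transfers n = 2 electrons.
The reaction quotient is ([Ce3+(aq)]^2·[Mn2+(aq)]) / [Ce4+(aq)]^2 = 479; by Nernst, E = +2.806 − (0.0591/2)(2.680) = +2.7268 V.
ΔG = −nFE = −(2)(96485)(+2.7268) J/mol = −526 kJ/mol.

−526 kJ/mol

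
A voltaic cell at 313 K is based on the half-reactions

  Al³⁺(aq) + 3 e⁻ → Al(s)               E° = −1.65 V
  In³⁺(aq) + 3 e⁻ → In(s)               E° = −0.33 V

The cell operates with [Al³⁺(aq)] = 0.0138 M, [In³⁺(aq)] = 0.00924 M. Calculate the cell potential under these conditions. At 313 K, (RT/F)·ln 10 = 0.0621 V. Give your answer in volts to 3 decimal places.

+1.316 V

Since E°(In³⁺/In) > E°(Al³⁺/Al), In³⁺/In serves as the cathode.
E°cell = E°cat − E°an = −0.33 − (−1.65) = +1.32 V; n = 3.
For the overall reaction In³⁺(aq) + Al(s) → In(s) + Al³⁺(aq), Q = [Al³⁺(aq)] / [In³⁺(aq)] = 1.49, giving log Q = 0.174.
E = E° − (0.0621/n)·log Q = +1.32 − (0.0621/3)(0.174) = +1.316 V.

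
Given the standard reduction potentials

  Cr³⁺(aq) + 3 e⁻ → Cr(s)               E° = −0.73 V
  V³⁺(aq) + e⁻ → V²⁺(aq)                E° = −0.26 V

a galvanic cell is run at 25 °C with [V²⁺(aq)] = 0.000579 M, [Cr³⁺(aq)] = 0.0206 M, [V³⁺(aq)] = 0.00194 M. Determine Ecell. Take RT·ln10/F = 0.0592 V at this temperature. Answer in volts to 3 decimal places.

V³⁺/V²⁺ is reduced (cathode, E° = −0.26 V) and Cr³⁺/Cr is oxidized (anode).
E°cell = −0.26 − (−0.73) = +0.47 V, with n = 3 electrons transferred.
Balancing gives 3 V³⁺(aq) + Cr(s) → 3 V²⁺(aq) + Cr³⁺(aq); hence Q = ([V²⁺(aq)]^3·[Cr³⁺(aq)]) / [V³⁺(aq)]^3 = 0.000548 (log Q = −3.262).
By the Nernst equation, E = +0.47 − (0.0592/3)·(−3.262) = +0.534 V.

+0.534 V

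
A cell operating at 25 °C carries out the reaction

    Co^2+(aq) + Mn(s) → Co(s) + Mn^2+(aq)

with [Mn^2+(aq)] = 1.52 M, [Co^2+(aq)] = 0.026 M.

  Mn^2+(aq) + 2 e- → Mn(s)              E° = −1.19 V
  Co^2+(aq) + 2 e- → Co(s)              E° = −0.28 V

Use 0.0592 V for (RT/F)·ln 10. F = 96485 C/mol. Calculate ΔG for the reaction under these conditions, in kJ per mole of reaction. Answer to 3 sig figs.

With Co²⁺/Co reduced at the cathode, E°cell = −0.28 − (−1.19) = +0.91 V and n = 2.
Q = [Mn^2+(aq)] / [Co^2+(aq)] = 58.5, so log Q = 1.767 and E = +0.91 − (0.0592/2)(1.767) = +0.8577 V.
Finally ΔG = −nFE = −(2)(96485 C/mol)(+0.8577 V) = −166 kJ/mol.

−166 kJ/mol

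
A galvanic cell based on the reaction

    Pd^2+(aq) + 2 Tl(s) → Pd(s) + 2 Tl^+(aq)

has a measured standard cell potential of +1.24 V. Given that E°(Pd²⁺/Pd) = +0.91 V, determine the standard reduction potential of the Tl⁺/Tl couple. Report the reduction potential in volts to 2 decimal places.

In the reaction as written the Pd²⁺/Pd couple is reduced (cathode) and Tl⁺/Tl is oxidized (anode), so E°cell = E°(Pd²⁺/Pd) − E°(Tl⁺/Tl).
E°(Tl⁺/Tl) = E°(cathode) − E°cell = +0.91 − (+1.24) = −0.33 V.

−0.33 V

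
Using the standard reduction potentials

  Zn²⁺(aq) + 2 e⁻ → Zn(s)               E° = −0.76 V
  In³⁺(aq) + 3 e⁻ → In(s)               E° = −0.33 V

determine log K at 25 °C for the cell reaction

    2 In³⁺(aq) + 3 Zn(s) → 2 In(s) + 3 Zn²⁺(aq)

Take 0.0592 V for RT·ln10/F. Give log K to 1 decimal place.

The In³⁺/In couple is reduced (cathode); E°cell = −0.33 − (−0.76) = +0.43 V with n = 6.
At equilibrium E = 0, so log K = nE°cell / 0.0592 = (6)(+0.43) / 0.0592 = 43.6.

log K = 43.6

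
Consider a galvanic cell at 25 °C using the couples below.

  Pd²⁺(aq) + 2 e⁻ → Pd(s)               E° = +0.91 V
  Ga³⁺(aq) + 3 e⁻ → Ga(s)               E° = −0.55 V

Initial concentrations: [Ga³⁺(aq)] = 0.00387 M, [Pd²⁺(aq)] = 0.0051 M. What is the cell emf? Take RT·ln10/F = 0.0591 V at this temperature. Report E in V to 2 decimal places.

+1.44 V

Since E°(Pd²⁺/Pd) > E°(Ga³⁺/Ga), Pd²⁺/Pd serves as the cathode.
E°cell = +0.91 − (−0.55) = +1.46 V, with n = 6 electrons transferred.
For the overall reaction 3 Pd²⁺(aq) + 2 Ga(s) → 3 Pd(s) + 2 Ga³⁺(aq), Q = [Ga³⁺(aq)]^2 / [Pd²⁺(aq)]^3 = 113, giving log Q = 2.053.
Applying E = E° − (RT ln10/nF)·log Q gives +1.46 − (0.0591/6)(2.053) = +1.44 V.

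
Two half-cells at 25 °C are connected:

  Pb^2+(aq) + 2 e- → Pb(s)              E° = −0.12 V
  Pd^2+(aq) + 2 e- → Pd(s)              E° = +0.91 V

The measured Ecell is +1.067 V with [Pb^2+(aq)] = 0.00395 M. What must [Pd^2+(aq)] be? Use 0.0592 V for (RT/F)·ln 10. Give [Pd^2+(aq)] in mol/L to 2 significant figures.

Pd²⁺/Pd is the cathode (higher E°); E°cell = +0.91 − (−0.12) = +1.03 V with n = 2.
From the Nernst equation, log Q = n(E° − E)/0.0592 = 2·(+1.03 − (+1.067))/0.0592 = −1.250.
Balancing electrons gives Pd^2+(aq) + Pb(s) → Pd(s) + Pb^2+(aq); thus Q = [Pb^2+(aq)] / [Pd^2+(aq)].
Isolating [Pd^2+(aq)] in Q = 10^{−1.250} yields log [Pd^2+(aq)] = −1.153, i.e. 0.070 M.

0.070 M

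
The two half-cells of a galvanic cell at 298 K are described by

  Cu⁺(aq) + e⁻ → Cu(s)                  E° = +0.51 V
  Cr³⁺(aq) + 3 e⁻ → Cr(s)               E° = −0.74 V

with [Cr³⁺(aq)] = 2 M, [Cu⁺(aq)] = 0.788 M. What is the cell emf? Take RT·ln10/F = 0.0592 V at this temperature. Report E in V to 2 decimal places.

+1.24 V

Since E°(Cu⁺/Cu) > E°(Cr³⁺/Cr), Cu⁺/Cu serves as the cathode.
The standard potential is +0.51 − (−0.74) = +1.25 V and the balanced reaction transfers n = 3 electrons.
For the overall reaction 3 Cu⁺(aq) + Cr(s) → 3 Cu(s) + Cr³⁺(aq), Q = [Cr³⁺(aq)] / [Cu⁺(aq)]^3 = 4.09, giving log Q = 0.611.
Applying E = E° − (RT ln10/nF)·log Q gives +1.25 − (0.0592/3)(0.611) = +1.24 V.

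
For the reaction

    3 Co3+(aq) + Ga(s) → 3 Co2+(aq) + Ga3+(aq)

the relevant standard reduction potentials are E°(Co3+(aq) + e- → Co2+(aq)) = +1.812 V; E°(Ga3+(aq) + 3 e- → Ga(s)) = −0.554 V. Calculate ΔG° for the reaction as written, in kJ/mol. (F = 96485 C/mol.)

−685 kJ/mol

In the reaction as written Co3+(aq) is reduced, so the Co³⁺/Co²⁺ couple is the cathode and Ga³⁺/Ga is the anode.
E°cell = +1.812 − (−0.554) = +2.366 V; balancing electrons gives n = 3.
ΔG° = −nFE°cell = −(3)(96485)(+2.366) J/mol = −685 kJ/mol.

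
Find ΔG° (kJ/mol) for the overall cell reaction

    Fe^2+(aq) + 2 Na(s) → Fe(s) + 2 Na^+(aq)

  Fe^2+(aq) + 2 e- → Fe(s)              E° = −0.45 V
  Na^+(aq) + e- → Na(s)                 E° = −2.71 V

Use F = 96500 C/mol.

In the reaction as written Fe^2+(aq) is reduced, so the Fe²⁺/Fe couple is the cathode and Na⁺/Na is the anode.
E°cell = −0.45 − (−2.71) = +2.26 V; balancing electrons gives n = 2.
ΔG° = −nFE°cell = −(2)(96500)(+2.26) J/mol = −436 kJ/mol.

−436 kJ/mol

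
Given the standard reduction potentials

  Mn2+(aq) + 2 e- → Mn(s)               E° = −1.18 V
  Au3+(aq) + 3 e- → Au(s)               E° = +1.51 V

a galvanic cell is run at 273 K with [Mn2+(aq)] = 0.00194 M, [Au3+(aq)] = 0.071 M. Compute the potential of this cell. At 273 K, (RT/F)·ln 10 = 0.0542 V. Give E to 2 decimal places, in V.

The Au³⁺/Au couple has the more positive E°, so it is the cathode; Mn²⁺/Mn is the anode.
E°cell = +1.51 − (−1.18) = +2.69 V, with n = 6 electrons transferred.
Balancing gives 2 Au3+(aq) + 3 Mn(s) → 2 Au(s) + 3 Mn2+(aq); hence Q = [Mn2+(aq)]^3 / [Au3+(aq)]^2 = 1.45×10^−6 (log Q = −5.839).
E = E° − (0.0542/n)·log Q = +2.69 − (0.0542/6)(−5.839) = +2.74 V.

+2.74 V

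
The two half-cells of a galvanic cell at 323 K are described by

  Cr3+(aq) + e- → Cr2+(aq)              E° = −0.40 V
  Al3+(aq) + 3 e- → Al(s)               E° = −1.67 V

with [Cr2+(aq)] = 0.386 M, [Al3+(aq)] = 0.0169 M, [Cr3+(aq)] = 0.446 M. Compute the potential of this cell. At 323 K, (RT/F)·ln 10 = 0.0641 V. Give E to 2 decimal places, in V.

+1.31 V

Since E°(Cr³⁺/Cr²⁺) > E°(Al³⁺/Al), Cr³⁺/Cr²⁺ serves as the cathode.
E°cell = −0.40 − (−1.67) = +1.27 V, with n = 3 electrons transferred.
For the overall reaction 3 Cr3+(aq) + Al(s) → 3 Cr2+(aq) + Al3+(aq), Q = ([Cr2+(aq)]^3·[Al3+(aq)]) / [Cr3+(aq)]^3 = 0.011, giving log Q = −1.960.
By the Nernst equation, E = +1.27 − (0.0641/3)·(−1.960) = +1.31 V.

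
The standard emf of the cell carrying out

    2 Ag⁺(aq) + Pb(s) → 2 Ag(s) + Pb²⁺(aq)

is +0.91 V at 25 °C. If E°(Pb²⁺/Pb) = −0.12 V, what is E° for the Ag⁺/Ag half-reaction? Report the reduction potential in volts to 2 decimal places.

+0.79 V

In the reaction as written the Ag⁺/Ag couple is reduced (cathode) and Pb²⁺/Pb is oxidized (anode), so E°cell = E°(Ag⁺/Ag) − E°(Pb²⁺/Pb).
E°(Ag⁺/Ag) = E°cell + E°(anode) = +0.91 + (−0.12) = +0.79 V.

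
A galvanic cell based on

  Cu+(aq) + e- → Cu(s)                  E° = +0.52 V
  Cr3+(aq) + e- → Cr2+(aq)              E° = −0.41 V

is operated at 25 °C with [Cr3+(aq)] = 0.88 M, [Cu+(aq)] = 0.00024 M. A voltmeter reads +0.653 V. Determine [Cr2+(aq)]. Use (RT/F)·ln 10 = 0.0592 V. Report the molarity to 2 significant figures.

0.077 M

With Cu⁺/Cu at the cathode and Cr³⁺/Cr²⁺ at the anode, E°cell = +0.52 − (−0.41) = +0.93 V (n = 1).
Rearranging E = E° − (0.0592/n)·log Q gives log Q = 1(+0.93 − (+0.653))/0.0592 = 4.679.
The balanced reaction is Cu+(aq) + Cr2+(aq) → Cu(s) + Cr3+(aq), so Q = [Cr3+(aq)] / ([Cu+(aq)]·[Cr2+(aq)]).
Solving for the unknown gives log [Cr2+(aq)] = −1.115, so [Cr2+(aq)] ≈ 0.077 M.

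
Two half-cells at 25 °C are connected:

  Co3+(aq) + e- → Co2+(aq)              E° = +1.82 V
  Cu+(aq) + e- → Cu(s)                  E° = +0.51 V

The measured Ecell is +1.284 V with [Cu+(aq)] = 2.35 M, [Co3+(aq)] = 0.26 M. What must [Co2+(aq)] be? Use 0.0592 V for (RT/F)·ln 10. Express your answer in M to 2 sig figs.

Co³⁺/Co²⁺ is the cathode (higher E°); E°cell = +1.82 − (+0.51) = +1.31 V with n = 1.
Rearranging E = E° − (0.0592/n)·log Q gives log Q = 1(+1.31 − (+1.284))/0.0592 = 0.439.
The balanced reaction is Co3+(aq) + Cu(s) → Co2+(aq) + Cu+(aq), so Q = ([Co2+(aq)]·[Cu+(aq)]) / [Co3+(aq)].
Substituting the known concentrations and solving, log [Co2+(aq)] = −0.517 and [Co2+(aq)] = 0.30 M.

0.30 M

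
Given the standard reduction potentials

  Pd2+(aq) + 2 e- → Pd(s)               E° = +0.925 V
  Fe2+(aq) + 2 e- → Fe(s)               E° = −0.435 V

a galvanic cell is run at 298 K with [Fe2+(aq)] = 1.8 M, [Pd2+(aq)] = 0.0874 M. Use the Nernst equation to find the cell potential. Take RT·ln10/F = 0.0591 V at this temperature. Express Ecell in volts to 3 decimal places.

+1.321 V

Since E°(Pd²⁺/Pd) > E°(Fe²⁺/Fe), Pd²⁺/Pd serves as the cathode.
E°cell = +0.925 − (−0.435) = +1.360 V, with n = 2 electrons transferred.
The balanced reaction is Pd2+(aq) + Fe(s) → Pd(s) + Fe2+(aq), so Q = [Fe2+(aq)] / [Pd2+(aq)] = 20.6 and log Q = 1.314.
Applying E = E° − (RT ln10/nF)·log Q gives +1.360 − (0.0591/2)(1.314) = +1.321 V.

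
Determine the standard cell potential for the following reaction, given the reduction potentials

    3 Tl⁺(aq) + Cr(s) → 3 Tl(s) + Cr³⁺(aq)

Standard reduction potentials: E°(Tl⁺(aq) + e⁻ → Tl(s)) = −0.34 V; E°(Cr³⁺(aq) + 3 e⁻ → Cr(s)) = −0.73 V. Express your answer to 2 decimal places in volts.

+0.39 V

In the reaction as written, Tl⁺(aq) is reduced (cathode) and Cr³⁺(aq) is produced by oxidation at the anode.
E°cell = E°(cathode) − E°(anode) = −0.34 − (−0.73) = +0.39 V.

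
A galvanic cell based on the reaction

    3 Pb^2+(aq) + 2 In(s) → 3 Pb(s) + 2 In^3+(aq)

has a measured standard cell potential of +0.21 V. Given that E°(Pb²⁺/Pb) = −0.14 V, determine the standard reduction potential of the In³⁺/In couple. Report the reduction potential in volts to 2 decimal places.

−0.35 V

In the reaction as written the Pb²⁺/Pb couple is reduced (cathode) and In³⁺/In is oxidized (anode), so E°cell = E°(Pb²⁺/Pb) − E°(In³⁺/In).
E°(In³⁺/In) = E°(cathode) − E°cell = −0.14 − (+0.21) = −0.35 V.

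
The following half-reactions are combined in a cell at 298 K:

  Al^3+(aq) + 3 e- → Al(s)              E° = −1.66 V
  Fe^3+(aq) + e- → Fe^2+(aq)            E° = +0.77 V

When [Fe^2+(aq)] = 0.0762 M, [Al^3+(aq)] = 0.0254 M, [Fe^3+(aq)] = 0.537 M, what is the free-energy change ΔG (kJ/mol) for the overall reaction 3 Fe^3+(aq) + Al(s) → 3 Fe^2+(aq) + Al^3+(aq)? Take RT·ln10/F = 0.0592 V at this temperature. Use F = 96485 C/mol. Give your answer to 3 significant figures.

E°cell = +0.77 − (−1.66) = +2.43 V; the balanced reaction transfers n = 3 electrons.
The reaction quotient is ([Fe^2+(aq)]^3·[Al^3+(aq)]) / [Fe^3+(aq)]^3 = 7.26×10^−5; by Nernst, E = +2.43 − (0.0592/3)(−4.139) = +2.5117 V.
Finally ΔG = −nFE = −(3)(96485 C/mol)(+2.5117 V) = −727 kJ/mol.

−727 kJ/mol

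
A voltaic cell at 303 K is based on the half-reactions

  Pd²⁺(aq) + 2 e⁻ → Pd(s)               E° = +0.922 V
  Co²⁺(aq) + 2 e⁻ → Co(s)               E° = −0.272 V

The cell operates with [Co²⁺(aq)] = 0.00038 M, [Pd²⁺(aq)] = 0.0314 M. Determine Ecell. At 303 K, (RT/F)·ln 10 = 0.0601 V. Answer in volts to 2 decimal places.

Since E°(Pd²⁺/Pd) > E°(Co²⁺/Co), Pd²⁺/Pd serves as the cathode.
E°cell = +0.922 − (−0.272) = +1.194 V, with n = 2 electrons transferred.
For the overall reaction Pd²⁺(aq) + Co(s) → Pd(s) + Co²⁺(aq), Q = [Co²⁺(aq)] / [Pd²⁺(aq)] = 0.0121, giving log Q = −1.917.
By the Nernst equation, E = +1.194 − (0.0601/2)·(−1.917) = +1.25 V.

+1.25 V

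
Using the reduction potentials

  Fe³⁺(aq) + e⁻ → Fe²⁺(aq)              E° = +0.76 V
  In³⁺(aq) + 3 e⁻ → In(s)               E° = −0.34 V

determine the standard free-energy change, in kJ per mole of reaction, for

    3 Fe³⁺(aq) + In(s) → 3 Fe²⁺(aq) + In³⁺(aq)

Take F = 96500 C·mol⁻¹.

In the reaction as written Fe³⁺(aq) is reduced, so the Fe³⁺/Fe²⁺ couple is the cathode and In³⁺/In is the anode.
E°cell = +0.76 − (−0.34) = +1.10 V; balancing electrons gives n = 3.
ΔG° = −nFE°cell = −(3)(96500)(+1.10) J/mol = −318 kJ/mol.

−318 kJ/mol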